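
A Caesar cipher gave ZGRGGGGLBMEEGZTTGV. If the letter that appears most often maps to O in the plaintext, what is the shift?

The most frequent ciphertext letter is G (appears 7 times).
G is position 6; O is position 14.
Shift = -8≡18.

18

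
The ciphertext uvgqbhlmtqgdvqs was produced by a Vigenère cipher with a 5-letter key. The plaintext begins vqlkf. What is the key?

Subtract each crib letter from the matching ciphertext letter (mod 26):
u(20)−v(21)=-1≡25 → z
v(21)−q(16)=5 → f
g(6)−l(11)=-5≡21 → v
q(16)−k(10)=6 → g
b(1)−f(5)=-4≡22 → w

zfvgw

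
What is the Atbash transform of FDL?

UWO

F(5) → U(20)
D(3) → W(22)
L(11) → O(14)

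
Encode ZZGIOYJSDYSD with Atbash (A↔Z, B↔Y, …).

AATRLBQHWBHW

Z(25) → A(0)
Z(25) → A(0)
G(6) → T(19)
I(8) → R(17)
O(14) → L(11)
Y(24) → B(1)
J(9) → Q(16)
S(18) → H(7)
D(3) → W(22)
Y(24) → B(1)
S(18) → H(7)
D(3) → W(22)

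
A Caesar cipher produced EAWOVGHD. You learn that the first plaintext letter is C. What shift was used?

From the crib: E(4)−C(2)=2, so the shift is 2.

2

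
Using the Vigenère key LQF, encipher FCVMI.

QSAXY

Repeat the key across the message: LQFLQ
F(5)+L(11): 16 → Q
C(2)+Q(16): 18 → S
V(21)+F(5): 26≡0 → A
M(12)+L(11): 23 → X
I(8)+Q(16): 24 → Y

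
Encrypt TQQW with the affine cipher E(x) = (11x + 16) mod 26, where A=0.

T(19): 11·19+16=225≡17 → R
Q(16): 11·16+16=192≡10 → K
Q(16): 11·16+16=192≡10 → K
W(22): 11·22+16=258≡24 → Y

RKKY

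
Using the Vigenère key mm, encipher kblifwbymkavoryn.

wnxurinkywmhadkz

Repeat the key across the message: mmmmmmmmmmmmmmmm
k(10)+m(12): 22 → w
b(1)+m(12): 13 → n
l(11)+m(12): 23 → x
i(8)+m(12): 20 → u
f(5)+m(12): 17 → r
w(22)+m(12): 34≡8 → i
b(1)+m(12): 13 → n
y(24)+m(12): 36≡10 → k
m(12)+m(12): 24 → y
k(10)+m(12): 22 → w
a(0)+m(12): 12 → m
v(21)+m(12): 33≡7 → h
o(14)+m(12): 26≡0 → a
r(17)+m(12): 29≡3 → d
y(24)+m(12): 36≡10 → k
n(13)+m(12): 25 → z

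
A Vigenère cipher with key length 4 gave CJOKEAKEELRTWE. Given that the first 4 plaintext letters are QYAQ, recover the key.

Subtract each crib letter from the matching ciphertext letter (mod 26):
C(2)−Q(16)=-14≡12 → M
J(9)−Y(24)=-15≡11 → L
O(14)−A(0)=14 → O
K(10)−Q(16)=-6≡20 → U

MLOU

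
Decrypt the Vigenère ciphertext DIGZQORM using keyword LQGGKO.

Repeat the key across the ciphertext: LQGGKOLQ
D(3)−L(11): -8≡18 → S
I(8)−Q(16): -8≡18 → S
G(6)−G(6): 0 → A
Z(25)−G(6): 19 → T
Q(16)−K(10): 6 → G
O(14)−O(14): 0 → A
R(17)−L(11): 6 → G
M(12)−Q(16): -4≡22 → W

SSATGAGW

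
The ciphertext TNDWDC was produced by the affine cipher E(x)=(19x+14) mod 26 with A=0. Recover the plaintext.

DPJKJY

The inverse of 19 mod 26 is 11, since 19·11=209≡1. Apply D(y)=11·(y−14) mod 26:
T(19): 11·(19−14)=55≡3 → D
N(13): 11·(13−14)=-11≡15 → P
D(3): 11·(3−14)=-121≡9 → J
W(22): 11·(22−14)=88≡10 → K
D(3): 11·(3−14)=-121≡9 → J
C(2): 11·(2−14)=-132≡24 → Y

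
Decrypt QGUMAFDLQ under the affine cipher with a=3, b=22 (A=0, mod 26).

The inverse of 3 mod 26 is 9, since 3·9=27≡1. Apply D(y)=9·(y−22) mod 26:
Q(16): 9·(16−22)=-54≡24 → Y
G(6): 9·(6−22)=-144≡12 → M
U(20): 9·(20−22)=-18≡8 → I
M(12): 9·(12−22)=-90≡14 → O
A(0): 9·(0−22)=-198≡10 → K
F(5): 9·(5−22)=-153≡3 → D
D(3): 9·(3−22)=-171≡11 → L
L(11): 9·(11−22)=-99≡5 → F
Q(16): 9·(16−22)=-54≡24 → Y

YMIOKDLFY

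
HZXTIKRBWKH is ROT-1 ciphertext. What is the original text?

H(7): 7−1=6 → G
Z(25): 25−1=24 → Y
X(23): 23−1=22 → W
T(19): 19−1=18 → S
I(8): 8−1=7 → H
K(10): 10−1=9 → J
R(17): 17−1=16 → Q
B(1): 1−1=0 → A
W(22): 22−1=21 → V
K(10): 10−1=9 → J
H(7): 7−1=6 → G

GYWSHJQAVJG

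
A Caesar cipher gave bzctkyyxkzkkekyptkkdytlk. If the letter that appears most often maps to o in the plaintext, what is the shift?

22

The most frequent ciphertext letter is k (appears 8 times).
k is position 10; o is position 14.
Shift = -4≡22.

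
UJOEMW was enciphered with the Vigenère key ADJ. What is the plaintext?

UGFEJN

Repeat the key across the ciphertext: ADJADJ
U(20)−A(0): 20 → U
J(9)−D(3): 6 → G
O(14)−J(9): 5 → F
E(4)−A(0): 4 → E
M(12)−D(3): 9 → J
W(22)−J(9): 13 → N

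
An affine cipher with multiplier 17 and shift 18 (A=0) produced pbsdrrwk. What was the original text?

jzatddoy

The inverse of 17 mod 26 is 23, since 17·23=391≡1. Apply D(y)=23·(y−18) mod 26:
p(15): 23·(15−18)=-69≡9 → j
b(1): 23·(1−18)=-391≡25 → z
s(18): 23·(18−18)=0 → a
d(3): 23·(3−18)=-345≡19 → t
r(17): 23·(17−18)=-23≡3 → d
r(17): 23·(17−18)=-23≡3 → d
w(22): 23·(22−18)=92≡14 → o
k(10): 23·(10−18)=-184≡24 → y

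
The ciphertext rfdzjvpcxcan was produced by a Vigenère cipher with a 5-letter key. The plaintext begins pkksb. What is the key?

Subtract each crib letter from the matching ciphertext letter (mod 26):
r(17)−p(15)=2 → c
f(5)−k(10)=-5≡21 → v
d(3)−k(10)=-7≡19 → t
z(25)−s(18)=7 → h
j(9)−b(1)=8 → i

cvthi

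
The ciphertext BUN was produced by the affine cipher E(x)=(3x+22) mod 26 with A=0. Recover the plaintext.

The inverse of 3 mod 26 is 9, since 3·9=27≡1. Apply D(y)=9·(y−22) mod 26:
B(1): 9·(1−22)=-189≡19 → T
U(20): 9·(20−22)=-18≡8 → I
N(13): 9·(13−22)=-81≡23 → X

TIX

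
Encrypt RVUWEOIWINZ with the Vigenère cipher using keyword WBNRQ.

Repeat the key across the message: WBNRQWBNRQW
R(17)+W(22): 39≡13 → N
V(21)+B(1): 22 → W
U(20)+N(13): 33≡7 → H
W(22)+R(17): 39≡13 → N
E(4)+Q(16): 20 → U
O(14)+W(22): 36≡10 → K
I(8)+B(1): 9 → J
W(22)+N(13): 35≡9 → J
I(8)+R(17): 25 → Z
N(13)+Q(16): 29≡3 → D
Z(25)+W(22): 47≡21 → V

NWHNUKJJZDV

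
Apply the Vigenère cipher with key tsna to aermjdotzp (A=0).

twemcvbtsh

Repeat the key across the message: tsnatsnats
a(0)+t(19): 19 → t
e(4)+s(18): 22 → w
r(17)+n(13): 30≡4 → e
m(12)+a(0): 12 → m
j(9)+t(19): 28≡2 → c
d(3)+s(18): 21 → v
o(14)+n(13): 27≡1 → b
t(19)+a(0): 19 → t
z(25)+t(19): 44≡18 → s
p(15)+s(18): 33≡7 → h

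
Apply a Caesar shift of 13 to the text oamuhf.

bnzhus

o(14): 14+13=27≡1 → b
a(0): 0+13=13 → n
m(12): 12+13=25 → z
u(20): 20+13=33≡7 → h
h(7): 7+13=20 → u
f(5): 5+13=18 → s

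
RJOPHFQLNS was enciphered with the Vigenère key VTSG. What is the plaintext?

WQWJMMYFSZ

Repeat the key across the ciphertext: VTSGVTSGVT
R(17)−V(21): -4≡22 → W
J(9)−T(19): -10≡16 → Q
O(14)−S(18): -4≡22 → W
P(15)−G(6): 9 → J
H(7)−V(21): -14≡12 → M
F(5)−T(19): -14≡12 → M
Q(16)−S(18): -2≡24 → Y
L(11)−G(6): 5 → F
N(13)−V(21): -8≡18 → S
S(18)−T(19): -1≡25 → Z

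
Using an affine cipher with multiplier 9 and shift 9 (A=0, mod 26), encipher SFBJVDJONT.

S(18): 9·18+9=171≡15 → P
F(5): 9·5+9=54≡2 → C
B(1): 9·1+9=18 → S
J(9): 9·9+9=90≡12 → M
V(21): 9·21+9=198≡16 → Q
D(3): 9·3+9=36≡10 → K
J(9): 9·9+9=90≡12 → M
O(14): 9·14+9=135≡5 → F
N(13): 9·13+9=126≡22 → W
T(19): 9·19+9=180≡24 → Y

PCSMQKMFWY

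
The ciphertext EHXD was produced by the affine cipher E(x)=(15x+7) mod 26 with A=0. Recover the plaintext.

FAIY

The inverse of 15 mod 26 is 7, since 15·7=105≡1. Apply D(y)=7·(y−7) mod 26:
E(4): 7·(4−7)=-21≡5 → F
H(7): 7·(7−7)=0 → A
X(23): 7·(23−7)=112≡8 → I
D(3): 7·(3−7)=-28≡24 → Y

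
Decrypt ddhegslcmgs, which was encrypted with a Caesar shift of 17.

d(3): 3−17=-14≡12 → m
d(3): 3−17=-14≡12 → m
h(7): 7−17=-10≡16 → q
e(4): 4−17=-13≡13 → n
g(6): 6−17=-11≡15 → p
s(18): 18−17=1 → b
l(11): 11−17=-6≡20 → u
c(2): 2−17=-15≡11 → l
m(12): 12−17=-5≡21 → v
g(6): 6−17=-11≡15 → p
s(18): 18−17=1 → b

mmqnpbulvpb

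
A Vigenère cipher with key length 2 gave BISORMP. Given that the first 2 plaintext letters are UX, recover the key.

HL

Subtract each crib letter from the matching ciphertext letter (mod 26):
B(1)−U(20)=-19≡7 → H
I(8)−X(23)=-15≡11 → L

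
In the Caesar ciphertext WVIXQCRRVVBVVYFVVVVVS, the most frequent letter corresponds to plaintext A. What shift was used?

The most frequent ciphertext letter is V (appears 10 times).
V is position 21; A is position 0.
Shift = 21.

21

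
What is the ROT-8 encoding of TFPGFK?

T(19): 19+8=27≡1 → B
F(5): 5+8=13 → N
P(15): 15+8=23 → X
G(6): 6+8=14 → O
F(5): 5+8=13 → N
K(10): 10+8=18 → S

BNXONS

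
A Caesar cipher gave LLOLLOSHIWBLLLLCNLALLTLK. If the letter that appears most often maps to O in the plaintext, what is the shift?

The most frequent ciphertext letter is L (appears 12 times).
L is position 11; O is position 14.
Shift = -3≡23.

23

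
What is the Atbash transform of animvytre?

zmrnebgiv

a(0) → z(25)
n(13) → m(12)
i(8) → r(17)
m(12) → n(13)
v(21) → e(4)
y(24) → b(1)
t(19) → g(6)
r(17) → i(8)
e(4) → v(21)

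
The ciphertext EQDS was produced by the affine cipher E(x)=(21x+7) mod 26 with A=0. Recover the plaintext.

LTGD

The inverse of 21 mod 26 is 5, since 21·5=105≡1. Apply D(y)=5·(y−7) mod 26:
E(4): 5·(4−7)=-15≡11 → L
Q(16): 5·(16−7)=45≡19 → T
D(3): 5·(3−7)=-20≡6 → G
S(18): 5·(18−7)=55≡3 → D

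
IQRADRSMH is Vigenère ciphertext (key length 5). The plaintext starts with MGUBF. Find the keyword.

WKXZY

Subtract each crib letter from the matching ciphertext letter (mod 26):
I(8)−M(12)=-4≡22 → W
Q(16)−G(6)=10 → K
R(17)−U(20)=-3≡23 → X
A(0)−B(1)=-1≡25 → Z
D(3)−F(5)=-2≡24 → Y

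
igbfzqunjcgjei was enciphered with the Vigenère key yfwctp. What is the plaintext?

kbfdgbwinanugd

Repeat the key across the ciphertext: yfwctpyfwctpyf
i(8)−y(24): -16≡10 → k
g(6)−f(5): 1 → b
b(1)−w(22): -21≡5 → f
f(5)−c(2): 3 → d
z(25)−t(19): 6 → g
q(16)−p(15): 1 → b
u(20)−y(24): -4≡22 → w
n(13)−f(5): 8 → i
j(9)−w(22): -13≡13 → n
c(2)−c(2): 0 → a
g(6)−t(19): -13≡13 → n
j(9)−p(15): -6≡20 → u
e(4)−y(24): -20≡6 → g
i(8)−f(5): 3 → d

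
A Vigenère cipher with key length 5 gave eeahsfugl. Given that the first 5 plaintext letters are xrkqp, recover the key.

hnqrd

Subtract each crib letter from the matching ciphertext letter (mod 26):
e(4)−x(23)=-19≡7 → h
e(4)−r(17)=-13≡13 → n
a(0)−k(10)=-10≡16 → q
h(7)−q(16)=-9≡17 → r
s(18)−p(15)=3 → d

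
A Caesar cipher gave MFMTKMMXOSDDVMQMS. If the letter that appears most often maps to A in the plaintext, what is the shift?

The most frequent ciphertext letter is M (appears 6 times).
M is position 12; A is position 0.
Shift = 12.

12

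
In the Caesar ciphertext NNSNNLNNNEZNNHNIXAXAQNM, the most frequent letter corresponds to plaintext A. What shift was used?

The most frequent ciphertext letter is N (appears 11 times).
N is position 13; A is position 0.
Shift = 13.

13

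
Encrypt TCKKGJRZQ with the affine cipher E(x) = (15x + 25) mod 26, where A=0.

T(19): 15·19+25=310≡24 → Y
C(2): 15·2+25=55≡3 → D
K(10): 15·10+25=175≡19 → T
K(10): 15·10+25=175≡19 → T
G(6): 15·6+25=115≡11 → L
J(9): 15·9+25=160≡4 → E
R(17): 15·17+25=280≡20 → U
Z(25): 15·25+25=400≡10 → K
Q(16): 15·16+25=265≡5 → F

YDTTLEUKF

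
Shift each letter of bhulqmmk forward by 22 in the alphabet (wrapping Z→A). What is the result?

xdqhmiig

b(1): 1+22=23 → x
h(7): 7+22=29≡3 → d
u(20): 20+22=42≡16 → q
l(11): 11+22=33≡7 → h
q(16): 16+22=38≡12 → m
m(12): 12+22=34≡8 → i
m(12): 12+22=34≡8 → i
k(10): 10+22=32≡6 → g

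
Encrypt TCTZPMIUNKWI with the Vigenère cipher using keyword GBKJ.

Repeat the key across the message: GBKJGBKJGBKJ
T(19)+G(6): 25 → Z
C(2)+B(1): 3 → D
T(19)+K(10): 29≡3 → D
Z(25)+J(9): 34≡8 → I
P(15)+G(6): 21 → V
M(12)+B(1): 13 → N
I(8)+K(10): 18 → S
U(20)+J(9): 29≡3 → D
N(13)+G(6): 19 → T
K(10)+B(1): 11 → L
W(22)+K(10): 32≡6 → G
I(8)+J(9): 17 → R

ZDDIVNSDTLGR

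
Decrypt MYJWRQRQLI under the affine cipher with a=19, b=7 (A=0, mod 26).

DFWJGVGVSL

The inverse of 19 mod 26 is 11, since 19·11=209≡1. Apply D(y)=11·(y−7) mod 26:
M(12): 11·(12−7)=55≡3 → D
Y(24): 11·(24−7)=187≡5 → F
J(9): 11·(9−7)=22 → W
W(22): 11·(22−7)=165≡9 → J
R(17): 11·(17−7)=110≡6 → G
Q(16): 11·(16−7)=99≡21 → V
R(17): 11·(17−7)=110≡6 → G
Q(16): 11·(16−7)=99≡21 → V
L(11): 11·(11−7)=44≡18 → S
I(8): 11·(8−7)=11 → L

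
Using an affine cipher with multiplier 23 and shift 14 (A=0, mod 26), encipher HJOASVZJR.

TNYOMDRNP

H(7): 23·7+14=175≡19 → T
J(9): 23·9+14=221≡13 → N
O(14): 23·14+14=336≡24 → Y
A(0): 23·0+14=14 → O
S(18): 23·18+14=428≡12 → M
V(21): 23·21+14=497≡3 → D
Z(25): 23·25+14=589≡17 → R
J(9): 23·9+14=221≡13 → N
R(17): 23·17+14=405≡15 → P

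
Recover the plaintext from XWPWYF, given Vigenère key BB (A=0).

WVOVXE

Repeat the key across the ciphertext: BBBBBB
X(23)−B(1): 22 → W
W(22)−B(1): 21 → V
P(15)−B(1): 14 → O
W(22)−B(1): 21 → V
Y(24)−B(1): 23 → X
F(5)−B(1): 4 → E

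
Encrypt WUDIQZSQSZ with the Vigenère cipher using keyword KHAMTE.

Repeat the key across the message: KHAMTEKHAM
W(22)+K(10): 32≡6 → G
U(20)+H(7): 27≡1 → B
D(3)+A(0): 3 → D
I(8)+M(12): 20 → U
Q(16)+T(19): 35≡9 → J
Z(25)+E(4): 29≡3 → D
S(18)+K(10): 28≡2 → C
Q(16)+H(7): 23 → X
S(18)+A(0): 18 → S
Z(25)+M(12): 37≡11 → L

GBDUJDCXSL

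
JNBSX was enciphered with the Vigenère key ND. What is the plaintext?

Repeat the key across the ciphertext: NDNDN
J(9)−N(13): -4≡22 → W
N(13)−D(3): 10 → K
B(1)−N(13): -12≡14 → O
S(18)−D(3): 15 → P
X(23)−N(13): 10 → K

WKOPK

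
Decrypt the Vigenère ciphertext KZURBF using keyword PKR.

Repeat the key across the ciphertext: PKRPKR
K(10)−P(15): -5≡21 → V
Z(25)−K(10): 15 → P
U(20)−R(17): 3 → D
R(17)−P(15): 2 → C
B(1)−K(10): -9≡17 → R
F(5)−R(17): -12≡14 → O

VPDCRO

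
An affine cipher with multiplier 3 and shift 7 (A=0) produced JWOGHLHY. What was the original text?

The inverse of 3 mod 26 is 9, since 3·9=27≡1. Apply D(y)=9·(y−7) mod 26:
J(9): 9·(9−7)=18 → S
W(22): 9·(22−7)=135≡5 → F
O(14): 9·(14−7)=63≡11 → L
G(6): 9·(6−7)=-9≡17 → R
H(7): 9·(7−7)=0 → A
L(11): 9·(11−7)=36≡10 → K
H(7): 9·(7−7)=0 → A
Y(24): 9·(24−7)=153≡23 → X

SFLRAKAX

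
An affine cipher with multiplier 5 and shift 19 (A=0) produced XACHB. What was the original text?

GRHIM

The inverse of 5 mod 26 is 21, since 5·21=105≡1. Apply D(y)=21·(y−19) mod 26:
X(23): 21·(23−19)=84≡6 → G
A(0): 21·(0−19)=-399≡17 → R
C(2): 21·(2−19)=-357≡7 → H
H(7): 21·(7−19)=-252≡8 → I
B(1): 21·(1−19)=-378≡12 → M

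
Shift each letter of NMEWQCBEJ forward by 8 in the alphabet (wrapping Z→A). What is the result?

VUMEYKJMR

N(13): 13+8=21 → V
M(12): 12+8=20 → U
E(4): 4+8=12 → M
W(22): 22+8=30≡4 → E
Q(16): 16+8=24 → Y
C(2): 2+8=10 → K
B(1): 1+8=9 → J
E(4): 4+8=12 → M
J(9): 9+8=17 → R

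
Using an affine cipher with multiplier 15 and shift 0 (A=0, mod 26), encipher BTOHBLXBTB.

B(1): 15·1+0=15 → P
T(19): 15·19+0=285≡25 → Z
O(14): 15·14+0=210≡2 → C
H(7): 15·7+0=105≡1 → B
B(1): 15·1+0=15 → P
L(11): 15·11+0=165≡9 → J
X(23): 15·23+0=345≡7 → H
B(1): 15·1+0=15 → P
T(19): 15·19+0=285≡25 → Z
B(1): 15·1+0=15 → P

PZCBPJHPZP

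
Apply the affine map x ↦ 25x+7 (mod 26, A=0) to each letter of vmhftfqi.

v(21): 25·21+7=532≡12 → m
m(12): 25·12+7=307≡21 → v
h(7): 25·7+7=182≡0 → a
f(5): 25·5+7=132≡2 → c
t(19): 25·19+7=482≡14 → o
f(5): 25·5+7=132≡2 → c
q(16): 25·16+7=407≡17 → r
i(8): 25·8+7=207≡25 → z

mvacocrz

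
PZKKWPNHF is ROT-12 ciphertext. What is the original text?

DNYYKDBVT

P(15): 15−12=3 → D
Z(25): 25−12=13 → N
K(10): 10−12=-2≡24 → Y
K(10): 10−12=-2≡24 → Y
W(22): 22−12=10 → K
P(15): 15−12=3 → D
N(13): 13−12=1 → B
H(7): 7−12=-5≡21 → V
F(5): 5−12=-7≡19 → T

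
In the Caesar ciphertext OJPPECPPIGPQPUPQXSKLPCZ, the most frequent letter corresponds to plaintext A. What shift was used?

15

The most frequent ciphertext letter is P (appears 8 times).
P is position 15; A is position 0.
Shift = 15.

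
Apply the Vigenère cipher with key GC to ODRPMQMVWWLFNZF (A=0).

Repeat the key across the message: GCGCGCGCGCGCGCG
O(14)+G(6): 20 → U
D(3)+C(2): 5 → F
R(17)+G(6): 23 → X
P(15)+C(2): 17 → R
M(12)+G(6): 18 → S
Q(16)+C(2): 18 → S
M(12)+G(6): 18 → S
V(21)+C(2): 23 → X
W(22)+G(6): 28≡2 → C
W(22)+C(2): 24 → Y
L(11)+G(6): 17 → R
F(5)+C(2): 7 → H
N(13)+G(6): 19 → T
Z(25)+C(2): 27≡1 → B
F(5)+G(6): 11 → L

UFXRSSSXCYRHTBL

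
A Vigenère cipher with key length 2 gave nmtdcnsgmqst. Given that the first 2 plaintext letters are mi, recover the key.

be

Subtract each crib letter from the matching ciphertext letter (mod 26):
n(13)−m(12)=1 → b
m(12)−i(8)=4 → e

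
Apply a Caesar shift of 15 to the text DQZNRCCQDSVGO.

SFOCGRRFSHKVD

D(3): 3+15=18 → S
Q(16): 16+15=31≡5 → F
Z(25): 25+15=40≡14 → O
N(13): 13+15=28≡2 → C
R(17): 17+15=32≡6 → G
C(2): 2+15=17 → R
C(2): 2+15=17 → R
Q(16): 16+15=31≡5 → F
D(3): 3+15=18 → S
S(18): 18+15=33≡7 → H
V(21): 21+15=36≡10 → K
G(6): 6+15=21 → V
O(14): 14+15=29≡3 → D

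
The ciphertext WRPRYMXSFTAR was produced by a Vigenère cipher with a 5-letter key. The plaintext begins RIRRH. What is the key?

FJYAR

Subtract each crib letter from the matching ciphertext letter (mod 26):
W(22)−R(17)=5 → F
R(17)−I(8)=9 → J
P(15)−R(17)=-2≡24 → Y
R(17)−R(17)=0 → A
Y(24)−H(7)=17 → R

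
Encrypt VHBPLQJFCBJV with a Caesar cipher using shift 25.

UGAOKPIEBAIU

V(21): 21+25=46≡20 → U
H(7): 7+25=32≡6 → G
B(1): 1+25=26≡0 → A
P(15): 15+25=40≡14 → O
L(11): 11+25=36≡10 → K
Q(16): 16+25=41≡15 → P
J(9): 9+25=34≡8 → I
F(5): 5+25=30≡4 → E
C(2): 2+25=27≡1 → B
B(1): 1+25=26≡0 → A
J(9): 9+25=34≡8 → I
V(21): 21+25=46≡20 → U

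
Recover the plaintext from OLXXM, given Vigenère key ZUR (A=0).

Repeat the key across the ciphertext: ZURZU
O(14)−Z(25): -11≡15 → P
L(11)−U(20): -9≡17 → R
X(23)−R(17): 6 → G
X(23)−Z(25): -2≡24 → Y
M(12)−U(20): -8≡18 → S

PRGYS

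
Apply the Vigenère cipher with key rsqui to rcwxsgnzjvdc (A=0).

iumraxfpdduu

Repeat the key across the message: rsquirsquirs
r(17)+r(17): 34≡8 → i
c(2)+s(18): 20 → u
w(22)+q(16): 38≡12 → m
x(23)+u(20): 43≡17 → r
s(18)+i(8): 26≡0 → a
g(6)+r(17): 23 → x
n(13)+s(18): 31≡5 → f
z(25)+q(16): 41≡15 → p
j(9)+u(20): 29≡3 → d
v(21)+i(8): 29≡3 → d
d(3)+r(17): 20 → u
c(2)+s(18): 20 → u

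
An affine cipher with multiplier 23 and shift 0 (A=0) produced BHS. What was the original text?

RPU

The inverse of 23 mod 26 is 17, since 23·17=391≡1. Apply D(y)=17·(y−0) mod 26:
B(1): 17·(1−0)=17 → R
H(7): 17·(7−0)=119≡15 → P
S(18): 17·(18−0)=306≡20 → U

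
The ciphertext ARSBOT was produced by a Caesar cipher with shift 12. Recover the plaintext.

OFGPCH

A(0): 0−12=-12≡14 → O
R(17): 17−12=5 → F
S(18): 18−12=6 → G
B(1): 1−12=-11≡15 → P
O(14): 14−12=2 → C
T(19): 19−12=7 → H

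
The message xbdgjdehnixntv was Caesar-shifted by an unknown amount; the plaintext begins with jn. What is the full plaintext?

jnpsvpqtzujzfh

From the crib: x(23)−j(9)=14, so the shift is 14.
Subtract 14 from each ciphertext letter:
x(23): 23−14=9 → j
b(1): 1−14=-13≡13 → n
d(3): 3−14=-11≡15 → p
g(6): 6−14=-8≡18 → s
j(9): 9−14=-5≡21 → v
d(3): 3−14=-11≡15 → p
e(4): 4−14=-10≡16 → q
h(7): 7−14=-7≡19 → t
n(13): 13−14=-1≡25 → z
i(8): 8−14=-6≡20 → u
x(23): 23−14=9 → j
n(13): 13−14=-1≡25 → z
t(19): 19−14=5 → f
v(21): 21−14=7 → h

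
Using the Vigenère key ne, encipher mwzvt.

Repeat the key across the message: nenen
m(12)+n(13): 25 → z
w(22)+e(4): 26≡0 → a
z(25)+n(13): 38≡12 → m
v(21)+e(4): 25 → z
t(19)+n(13): 32≡6 → g

zamzg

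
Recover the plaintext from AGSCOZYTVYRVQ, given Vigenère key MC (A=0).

OEGACXMRJWFTE

Repeat the key across the ciphertext: MCMCMCMCMCMCM
A(0)−M(12): -12≡14 → O
G(6)−C(2): 4 → E
S(18)−M(12): 6 → G
C(2)−C(2): 0 → A
O(14)−M(12): 2 → C
Z(25)−C(2): 23 → X
Y(24)−M(12): 12 → M
T(19)−C(2): 17 → R
V(21)−M(12): 9 → J
Y(24)−C(2): 22 → W
R(17)−M(12): 5 → F
V(21)−C(2): 19 → T
Q(16)−M(12): 4 → E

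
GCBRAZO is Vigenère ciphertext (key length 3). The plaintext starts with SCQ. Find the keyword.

OAL

Subtract each crib letter from the matching ciphertext letter (mod 26):
G(6)−S(18)=-12≡14 → O
C(2)−C(2)=0 → A
B(1)−Q(16)=-15≡11 → L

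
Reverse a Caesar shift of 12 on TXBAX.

T(19): 19−12=7 → H
X(23): 23−12=11 → L
B(1): 1−12=-11≡15 → P
A(0): 0−12=-12≡14 → O
X(23): 23−12=11 → L

HLPOL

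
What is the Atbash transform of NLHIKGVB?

MOSRPTEY

N(13) → M(12)
L(11) → O(14)
H(7) → S(18)
I(8) → R(17)
K(10) → P(15)
G(6) → T(19)
V(21) → E(4)
B(1) → Y(24)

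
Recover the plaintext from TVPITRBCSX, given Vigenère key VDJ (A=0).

Repeat the key across the ciphertext: VDJVDJVDJV
T(19)−V(21): -2≡24 → Y
V(21)−D(3): 18 → S
P(15)−J(9): 6 → G
I(8)−V(21): -13≡13 → N
T(19)−D(3): 16 → Q
R(17)−J(9): 8 → I
B(1)−V(21): -20≡6 → G
C(2)−D(3): -1≡25 → Z
S(18)−J(9): 9 → J
X(23)−V(21): 2 → C

YSGNQIGZJC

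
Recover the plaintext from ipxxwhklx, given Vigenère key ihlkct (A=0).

Repeat the key across the ciphertext: ihlkctihl
i(8)−i(8): 0 → a
p(15)−h(7): 8 → i
x(23)−l(11): 12 → m
x(23)−k(10): 13 → n
w(22)−c(2): 20 → u
h(7)−t(19): -12≡14 → o
k(10)−i(8): 2 → c
l(11)−h(7): 4 → e
x(23)−l(11): 12 → m

aimnuocem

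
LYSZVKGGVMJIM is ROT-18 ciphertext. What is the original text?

L(11): 11−18=-7≡19 → T
Y(24): 24−18=6 → G
S(18): 18−18=0 → A
Z(25): 25−18=7 → H
V(21): 21−18=3 → D
K(10): 10−18=-8≡18 → S
G(6): 6−18=-12≡14 → O
G(6): 6−18=-12≡14 → O
V(21): 21−18=3 → D
M(12): 12−18=-6≡20 → U
J(9): 9−18=-9≡17 → R
I(8): 8−18=-10≡16 → Q
M(12): 12−18=-6≡20 → U

TGAHDSOODURQU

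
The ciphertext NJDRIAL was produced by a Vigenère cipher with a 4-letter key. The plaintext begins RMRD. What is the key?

WXMO

Subtract each crib letter from the matching ciphertext letter (mod 26):
N(13)−R(17)=-4≡22 → W
J(9)−M(12)=-3≡23 → X
D(3)−R(17)=-14≡12 → M
R(17)−D(3)=14 → O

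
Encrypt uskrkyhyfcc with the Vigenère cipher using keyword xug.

rmqoeeeslzw

Repeat the key across the message: xugxugxugxu
u(20)+x(23): 43≡17 → r
s(18)+u(20): 38≡12 → m
k(10)+g(6): 16 → q
r(17)+x(23): 40≡14 → o
k(10)+u(20): 30≡4 → e
y(24)+g(6): 30≡4 → e
h(7)+x(23): 30≡4 → e
y(24)+u(20): 44≡18 → s
f(5)+g(6): 11 → l
c(2)+x(23): 25 → z
c(2)+u(20): 22 → w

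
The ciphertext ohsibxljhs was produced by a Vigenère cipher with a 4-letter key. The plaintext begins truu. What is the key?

vqyo

Subtract each crib letter from the matching ciphertext letter (mod 26):
o(14)−t(19)=-5≡21 → v
h(7)−r(17)=-10≡16 → q
s(18)−u(20)=-2≡24 → y
i(8)−u(20)=-12≡14 → o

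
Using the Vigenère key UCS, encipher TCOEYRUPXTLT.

NEGYAJORPNNL

Repeat the key across the message: UCSUCSUCSUCS
T(19)+U(20): 39≡13 → N
C(2)+C(2): 4 → E
O(14)+S(18): 32≡6 → G
E(4)+U(20): 24 → Y
Y(24)+C(2): 26≡0 → A
R(17)+S(18): 35≡9 → J
U(20)+U(20): 40≡14 → O
P(15)+C(2): 17 → R
X(23)+S(18): 41≡15 → P
T(19)+U(20): 39≡13 → N
L(11)+C(2): 13 → N
T(19)+S(18): 37≡11 → L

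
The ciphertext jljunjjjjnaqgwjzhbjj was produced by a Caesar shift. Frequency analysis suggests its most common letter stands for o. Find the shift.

21

The most frequent ciphertext letter is j (appears 9 times).
j is position 9; o is position 14.
Shift = -5≡21.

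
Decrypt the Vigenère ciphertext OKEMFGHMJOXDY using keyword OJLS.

Repeat the key across the ciphertext: OJLSOJLSOJLSO
O(14)−O(14): 0 → A
K(10)−J(9): 1 → B
E(4)−L(11): -7≡19 → T
M(12)−S(18): -6≡20 → U
F(5)−O(14): -9≡17 → R
G(6)−J(9): -3≡23 → X
H(7)−L(11): -4≡22 → W
M(12)−S(18): -6≡20 → U
J(9)−O(14): -5≡21 → V
O(14)−J(9): 5 → F
X(23)−L(11): 12 → M
D(3)−S(18): -15≡11 → L
Y(24)−O(14): 10 → K

ABTURXWUVFMLK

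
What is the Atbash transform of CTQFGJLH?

C(2) → X(23)
T(19) → G(6)
Q(16) → J(9)
F(5) → U(20)
G(6) → T(19)
J(9) → Q(16)
L(11) → O(14)
H(7) → S(18)

XGJUTQOS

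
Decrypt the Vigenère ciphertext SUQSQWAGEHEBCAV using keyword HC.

LSJQJUTEXFXZVYO

Repeat the key across the ciphertext: HCHCHCHCHCHCHCH
S(18)−H(7): 11 → L
U(20)−C(2): 18 → S
Q(16)−H(7): 9 → J
S(18)−C(2): 16 → Q
Q(16)−H(7): 9 → J
W(22)−C(2): 20 → U
A(0)−H(7): -7≡19 → T
G(6)−C(2): 4 → E
E(4)−H(7): -3≡23 → X
H(7)−C(2): 5 → F
E(4)−H(7): -3≡23 → X
B(1)−C(2): -1≡25 → Z
C(2)−H(7): -5≡21 → V
A(0)−C(2): -2≡24 → Y
V(21)−H(7): 14 → O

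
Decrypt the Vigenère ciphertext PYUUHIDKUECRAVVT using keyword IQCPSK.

Repeat the key across the ciphertext: IQCPSKIQCPSKIQCP
P(15)−I(8): 7 → H
Y(24)−Q(16): 8 → I
U(20)−C(2): 18 → S
U(20)−P(15): 5 → F
H(7)−S(18): -11≡15 → P
I(8)−K(10): -2≡24 → Y
D(3)−I(8): -5≡21 → V
K(10)−Q(16): -6≡20 → U
U(20)−C(2): 18 → S
E(4)−P(15): -11≡15 → P
C(2)−S(18): -16≡10 → K
R(17)−K(10): 7 → H
A(0)−I(8): -8≡18 → S
V(21)−Q(16): 5 → F
V(21)−C(2): 19 → T
T(19)−P(15): 4 → E

HISFPYVUSPKHSFTE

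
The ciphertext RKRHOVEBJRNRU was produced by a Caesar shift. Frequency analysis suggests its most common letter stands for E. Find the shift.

13

The most frequent ciphertext letter is R (appears 4 times).
R is position 17; E is position 4.
Shift = 13.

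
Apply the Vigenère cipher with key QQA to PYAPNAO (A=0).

Repeat the key across the message: QQAQQAQ
P(15)+Q(16): 31≡5 → F
Y(24)+Q(16): 40≡14 → O
A(0)+A(0): 0 → A
P(15)+Q(16): 31≡5 → F
N(13)+Q(16): 29≡3 → D
A(0)+A(0): 0 → A
O(14)+Q(16): 30≡4 → E

FOAFDAE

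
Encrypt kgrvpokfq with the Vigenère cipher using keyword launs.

Repeat the key across the message: launslaun
k(10)+l(11): 21 → v
g(6)+a(0): 6 → g
r(17)+u(20): 37≡11 → l
v(21)+n(13): 34≡8 → i
p(15)+s(18): 33≡7 → h
o(14)+l(11): 25 → z
k(10)+a(0): 10 → k
f(5)+u(20): 25 → z
q(16)+n(13): 29≡3 → d

vglihzkzd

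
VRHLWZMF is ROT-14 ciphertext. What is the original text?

HDTXILYR

V(21): 21−14=7 → H
R(17): 17−14=3 → D
H(7): 7−14=-7≡19 → T
L(11): 11−14=-3≡23 → X
W(22): 22−14=8 → I
Z(25): 25−14=11 → L
M(12): 12−14=-2≡24 → Y
F(5): 5−14=-9≡17 → R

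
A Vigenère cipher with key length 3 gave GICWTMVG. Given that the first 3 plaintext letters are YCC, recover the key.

Subtract each crib letter from the matching ciphertext letter (mod 26):
G(6)−Y(24)=-18≡8 → I
I(8)−C(2)=6 → G
C(2)−C(2)=0 → A

IGA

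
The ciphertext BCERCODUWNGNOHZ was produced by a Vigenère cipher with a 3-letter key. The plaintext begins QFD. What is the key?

LXB

Subtract each crib letter from the matching ciphertext letter (mod 26):
B(1)−Q(16)=-15≡11 → L
C(2)−F(5)=-3≡23 → X
E(4)−D(3)=1 → B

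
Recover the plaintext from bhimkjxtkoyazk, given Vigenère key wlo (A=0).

Repeat the key across the ciphertext: wlowlowlowlowl
b(1)−w(22): -21≡5 → f
h(7)−l(11): -4≡22 → w
i(8)−o(14): -6≡20 → u
m(12)−w(22): -10≡16 → q
k(10)−l(11): -1≡25 → z
j(9)−o(14): -5≡21 → v
x(23)−w(22): 1 → b
t(19)−l(11): 8 → i
k(10)−o(14): -4≡22 → w
o(14)−w(22): -8≡18 → s
y(24)−l(11): 13 → n
a(0)−o(14): -14≡12 → m
z(25)−w(22): 3 → d
k(10)−l(11): -1≡25 → z

fwuqzvbiwsnmdz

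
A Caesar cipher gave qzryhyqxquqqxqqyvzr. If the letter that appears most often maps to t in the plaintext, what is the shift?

23

The most frequent ciphertext letter is q (appears 7 times).
q is position 16; t is position 19.
Shift = -3≡23.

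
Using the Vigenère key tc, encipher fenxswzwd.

yggzlysyw

Repeat the key across the message: tctctctct
f(5)+t(19): 24 → y
e(4)+c(2): 6 → g
n(13)+t(19): 32≡6 → g
x(23)+c(2): 25 → z
s(18)+t(19): 37≡11 → l
w(22)+c(2): 24 → y
z(25)+t(19): 44≡18 → s
w(22)+c(2): 24 → y
d(3)+t(19): 22 → w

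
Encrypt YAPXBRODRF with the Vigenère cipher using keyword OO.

MODLPFCRFT

Repeat the key across the message: OOOOOOOOOO
Y(24)+O(14): 38≡12 → M
A(0)+O(14): 14 → O
P(15)+O(14): 29≡3 → D
X(23)+O(14): 37≡11 → L
B(1)+O(14): 15 → P
R(17)+O(14): 31≡5 → F
O(14)+O(14): 28≡2 → C
D(3)+O(14): 17 → R
R(17)+O(14): 31≡5 → F
F(5)+O(14): 19 → T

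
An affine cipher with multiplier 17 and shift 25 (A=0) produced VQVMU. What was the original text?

The inverse of 17 mod 26 is 23, since 17·23=391≡1. Apply D(y)=23·(y−25) mod 26:
V(21): 23·(21−25)=-92≡12 → M
Q(16): 23·(16−25)=-207≡1 → B
V(21): 23·(21−25)=-92≡12 → M
M(12): 23·(12−25)=-299≡13 → N
U(20): 23·(20−25)=-115≡15 → P

MBMNP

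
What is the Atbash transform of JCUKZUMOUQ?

J(9) → Q(16)
C(2) → X(23)
U(20) → F(5)
K(10) → P(15)
Z(25) → A(0)
U(20) → F(5)
M(12) → N(13)
O(14) → L(11)
U(20) → F(5)
Q(16) → J(9)

QXFPAFNLFJ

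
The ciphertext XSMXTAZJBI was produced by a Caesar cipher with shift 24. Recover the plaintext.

X(23): 23−24=-1≡25 → Z
S(18): 18−24=-6≡20 → U
M(12): 12−24=-12≡14 → O
X(23): 23−24=-1≡25 → Z
T(19): 19−24=-5≡21 → V
A(0): 0−24=-24≡2 → C
Z(25): 25−24=1 → B
J(9): 9−24=-15≡11 → L
B(1): 1−24=-23≡3 → D
I(8): 8−24=-16≡10 → K

ZUOZVCBLDK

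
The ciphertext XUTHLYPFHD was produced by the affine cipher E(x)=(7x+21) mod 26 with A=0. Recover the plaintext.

The inverse of 7 mod 26 is 15, since 7·15=105≡1. Apply D(y)=15·(y−21) mod 26:
X(23): 15·(23−21)=30≡4 → E
U(20): 15·(20−21)=-15≡11 → L
T(19): 15·(19−21)=-30≡22 → W
H(7): 15·(7−21)=-210≡24 → Y
L(11): 15·(11−21)=-150≡6 → G
Y(24): 15·(24−21)=45≡19 → T
P(15): 15·(15−21)=-90≡14 → O
F(5): 15·(5−21)=-240≡20 → U
H(7): 15·(7−21)=-210≡24 → Y
D(3): 15·(3−21)=-270≡16 → Q

ELWYGTOUYQ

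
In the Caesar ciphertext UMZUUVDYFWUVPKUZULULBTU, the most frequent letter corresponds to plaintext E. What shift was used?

16

The most frequent ciphertext letter is U (appears 8 times).
U is position 20; E is position 4.
Shift = 16.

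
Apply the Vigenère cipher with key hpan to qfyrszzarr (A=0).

Repeat the key across the message: hpanhpanhp
q(16)+h(7): 23 → x
f(5)+p(15): 20 → u
y(24)+a(0): 24 → y
r(17)+n(13): 30≡4 → e
s(18)+h(7): 25 → z
z(25)+p(15): 40≡14 → o
z(25)+a(0): 25 → z
a(0)+n(13): 13 → n
r(17)+h(7): 24 → y
r(17)+p(15): 32≡6 → g

xuyezoznyg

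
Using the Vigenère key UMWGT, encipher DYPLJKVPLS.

XKLRCEHLRL

Repeat the key across the message: UMWGTUMWGT
D(3)+U(20): 23 → X
Y(24)+M(12): 36≡10 → K
P(15)+W(22): 37≡11 → L
L(11)+G(6): 17 → R
J(9)+T(19): 28≡2 → C
K(10)+U(20): 30≡4 → E
V(21)+M(12): 33≡7 → H
P(15)+W(22): 37≡11 → L
L(11)+G(6): 17 → R
S(18)+T(19): 37≡11 → L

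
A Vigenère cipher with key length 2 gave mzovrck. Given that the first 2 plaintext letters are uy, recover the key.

sb

Subtract each crib letter from the matching ciphertext letter (mod 26):
m(12)−u(20)=-8≡18 → s
z(25)−y(24)=1 → b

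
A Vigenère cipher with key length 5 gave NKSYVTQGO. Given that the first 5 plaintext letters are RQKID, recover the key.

Subtract each crib letter from the matching ciphertext letter (mod 26):
N(13)−R(17)=-4≡22 → W
K(10)−Q(16)=-6≡20 → U
S(18)−K(10)=8 → I
Y(24)−I(8)=16 → Q
V(21)−D(3)=18 → S

WUIQS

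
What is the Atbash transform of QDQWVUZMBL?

JWJDEFANYO

Q(16) → J(9)
D(3) → W(22)
Q(16) → J(9)
W(22) → D(3)
V(21) → E(4)
U(20) → F(5)
Z(25) → A(0)
M(12) → N(13)
B(1) → Y(24)
L(11) → O(14)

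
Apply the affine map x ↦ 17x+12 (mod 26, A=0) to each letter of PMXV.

HINF

P(15): 17·15+12=267≡7 → H
M(12): 17·12+12=216≡8 → I
X(23): 17·23+12=403≡13 → N
V(21): 17·21+12=369≡5 → F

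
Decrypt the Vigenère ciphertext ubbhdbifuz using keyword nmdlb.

hpywcowcjy

Repeat the key across the ciphertext: nmdlbnmdlb
u(20)−n(13): 7 → h
b(1)−m(12): -11≡15 → p
b(1)−d(3): -2≡24 → y
h(7)−l(11): -4≡22 → w
d(3)−b(1): 2 → c
b(1)−n(13): -12≡14 → o
i(8)−m(12): -4≡22 → w
f(5)−d(3): 2 → c
u(20)−l(11): 9 → j
z(25)−b(1): 24 → y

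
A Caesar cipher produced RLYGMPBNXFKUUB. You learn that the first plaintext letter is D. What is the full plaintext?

DXKSYBNZJRWGGN

From the crib: R(17)−D(3)=14, so the shift is 14.
Subtract 14 from each ciphertext letter:
R(17): 17−14=3 → D
L(11): 11−14=-3≡23 → X
Y(24): 24−14=10 → K
G(6): 6−14=-8≡18 → S
M(12): 12−14=-2≡24 → Y
P(15): 15−14=1 → B
B(1): 1−14=-13≡13 → N
N(13): 13−14=-1≡25 → Z
X(23): 23−14=9 → J
F(5): 5−14=-9≡17 → R
K(10): 10−14=-4≡22 → W
U(20): 20−14=6 → G
U(20): 20−14=6 → G
B(1): 1−14=-13≡13 → N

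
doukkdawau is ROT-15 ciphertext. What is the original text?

ozfvvolhlf

d(3): 3−15=-12≡14 → o
o(14): 14−15=-1≡25 → z
u(20): 20−15=5 → f
k(10): 10−15=-5≡21 → v
k(10): 10−15=-5≡21 → v
d(3): 3−15=-12≡14 → o
a(0): 0−15=-15≡11 → l
w(22): 22−15=7 → h
a(0): 0−15=-15≡11 → l
u(20): 20−15=5 → f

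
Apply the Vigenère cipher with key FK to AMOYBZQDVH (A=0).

Repeat the key across the message: FKFKFKFKFK
A(0)+F(5): 5 → F
M(12)+K(10): 22 → W
O(14)+F(5): 19 → T
Y(24)+K(10): 34≡8 → I
B(1)+F(5): 6 → G
Z(25)+K(10): 35≡9 → J
Q(16)+F(5): 21 → V
D(3)+K(10): 13 → N
V(21)+F(5): 26≡0 → A
H(7)+K(10): 17 → R

FWTIGJVNAR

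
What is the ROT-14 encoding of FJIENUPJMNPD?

TXWSBIDXABDR

F(5): 5+14=19 → T
J(9): 9+14=23 → X
I(8): 8+14=22 → W
E(4): 4+14=18 → S
N(13): 13+14=27≡1 → B
U(20): 20+14=34≡8 → I
P(15): 15+14=29≡3 → D
J(9): 9+14=23 → X
M(12): 12+14=26≡0 → A
N(13): 13+14=27≡1 → B
P(15): 15+14=29≡3 → D
D(3): 3+14=17 → R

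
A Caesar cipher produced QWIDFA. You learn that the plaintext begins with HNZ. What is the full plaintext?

From the crib: Q(16)−H(7)=9, so the shift is 9.
Subtract 9 from each ciphertext letter:
Q(16): 16−9=7 → H
W(22): 22−9=13 → N
I(8): 8−9=-1≡25 → Z
D(3): 3−9=-6≡20 → U
F(5): 5−9=-4≡22 → W
A(0): 0−9=-9≡17 → R

HNZUWR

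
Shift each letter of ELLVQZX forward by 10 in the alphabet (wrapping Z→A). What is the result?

E(4): 4+10=14 → O
L(11): 11+10=21 → V
L(11): 11+10=21 → V
V(21): 21+10=31≡5 → F
Q(16): 16+10=26≡0 → A
Z(25): 25+10=35≡9 → J
X(23): 23+10=33≡7 → H

OVVFAJH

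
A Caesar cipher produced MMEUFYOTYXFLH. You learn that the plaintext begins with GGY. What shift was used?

6

From the crib: M(12)−G(6)=6, so the shift is 6.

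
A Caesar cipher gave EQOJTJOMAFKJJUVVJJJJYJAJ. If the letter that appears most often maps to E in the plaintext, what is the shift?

The most frequent ciphertext letter is J (appears 10 times).
J is position 9; E is position 4.
Shift = 5.

5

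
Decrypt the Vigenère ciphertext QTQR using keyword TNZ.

Repeat the key across the ciphertext: TNZT
Q(16)−T(19): -3≡23 → X
T(19)−N(13): 6 → G
Q(16)−Z(25): -9≡17 → R
R(17)−T(19): -2≡24 → Y

XGRY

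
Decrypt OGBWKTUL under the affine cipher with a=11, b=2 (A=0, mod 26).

UYHQWLEP

The inverse of 11 mod 26 is 19, since 11·19=209≡1. Apply D(y)=19·(y−2) mod 26:
O(14): 19·(14−2)=228≡20 → U
G(6): 19·(6−2)=76≡24 → Y
B(1): 19·(1−2)=-19≡7 → H
W(22): 19·(22−2)=380≡16 → Q
K(10): 19·(10−2)=152≡22 → W
T(19): 19·(19−2)=323≡11 → L
U(20): 19·(20−2)=342≡4 → E
L(11): 19·(11−2)=171≡15 → P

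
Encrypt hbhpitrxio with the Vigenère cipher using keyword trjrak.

asqgidkorf

Repeat the key across the message: trjraktrjr
h(7)+t(19): 26≡0 → a
b(1)+r(17): 18 → s
h(7)+j(9): 16 → q
p(15)+r(17): 32≡6 → g
i(8)+a(0): 8 → i
t(19)+k(10): 29≡3 → d
r(17)+t(19): 36≡10 → k
x(23)+r(17): 40≡14 → o
i(8)+j(9): 17 → r
o(14)+r(17): 31≡5 → f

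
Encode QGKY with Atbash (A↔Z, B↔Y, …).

JTPB

Q(16) → J(9)
G(6) → T(19)
K(10) → P(15)
Y(24) → B(1)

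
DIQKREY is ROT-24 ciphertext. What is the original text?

FKSMTGA

D(3): 3−24=-21≡5 → F
I(8): 8−24=-16≡10 → K
Q(16): 16−24=-8≡18 → S
K(10): 10−24=-14≡12 → M
R(17): 17−24=-7≡19 → T
E(4): 4−24=-20≡6 → G
Y(24): 24−24=0 → A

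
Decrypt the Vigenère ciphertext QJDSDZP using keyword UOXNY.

Repeat the key across the ciphertext: UOXNYUO
Q(16)−U(20): -4≡22 → W
J(9)−O(14): -5≡21 → V
D(3)−X(23): -20≡6 → G
S(18)−N(13): 5 → F
D(3)−Y(24): -21≡5 → F
Z(25)−U(20): 5 → F
P(15)−O(14): 1 → B

WVGFFFB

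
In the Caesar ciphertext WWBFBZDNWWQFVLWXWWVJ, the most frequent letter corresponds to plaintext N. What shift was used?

9

The most frequent ciphertext letter is W (appears 7 times).
W is position 22; N is position 13.
Shift = 9.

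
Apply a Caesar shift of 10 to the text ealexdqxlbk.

e(4): 4+10=14 → o
a(0): 0+10=10 → k
l(11): 11+10=21 → v
e(4): 4+10=14 → o
x(23): 23+10=33≡7 → h
d(3): 3+10=13 → n
q(16): 16+10=26≡0 → a
x(23): 23+10=33≡7 → h
l(11): 11+10=21 → v
b(1): 1+10=11 → l
k(10): 10+10=20 → u

okvohnahvlu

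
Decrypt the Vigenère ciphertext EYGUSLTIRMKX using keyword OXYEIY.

Repeat the key across the ciphertext: OXYEIYOXYEIY
E(4)−O(14): -10≡16 → Q
Y(24)−X(23): 1 → B
G(6)−Y(24): -18≡8 → I
U(20)−E(4): 16 → Q
S(18)−I(8): 10 → K
L(11)−Y(24): -13≡13 → N
T(19)−O(14): 5 → F
I(8)−X(23): -15≡11 → L
R(17)−Y(24): -7≡19 → T
M(12)−E(4): 8 → I
K(10)−I(8): 2 → C
X(23)−Y(24): -1≡25 → Z

QBIQKNFLTICZ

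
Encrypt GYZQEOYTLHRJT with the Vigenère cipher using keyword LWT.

RUSBAHJPESNCE

Repeat the key across the message: LWTLWTLWTLWTL
G(6)+L(11): 17 → R
Y(24)+W(22): 46≡20 → U
Z(25)+T(19): 44≡18 → S
Q(16)+L(11): 27≡1 → B
E(4)+W(22): 26≡0 → A
O(14)+T(19): 33≡7 → H
Y(24)+L(11): 35≡9 → J
T(19)+W(22): 41≡15 → P
L(11)+T(19): 30≡4 → E
H(7)+L(11): 18 → S
R(17)+W(22): 39≡13 → N
J(9)+T(19): 28≡2 → C
T(19)+L(11): 30≡4 → E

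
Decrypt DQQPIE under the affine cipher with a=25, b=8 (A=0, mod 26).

The inverse of 25 mod 26 is 25, since 25·25=625≡1. Apply D(y)=25·(y−8) mod 26:
D(3): 25·(3−8)=-125≡5 → F
Q(16): 25·(16−8)=200≡18 → S
Q(16): 25·(16−8)=200≡18 → S
P(15): 25·(15−8)=175≡19 → T
I(8): 25·(8−8)=0 → A
E(4): 25·(4−8)=-100≡4 → E

FSSTAE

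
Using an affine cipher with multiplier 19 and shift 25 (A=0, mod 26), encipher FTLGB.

QWAJS

F(5): 19·5+25=120≡16 → Q
T(19): 19·19+25=386≡22 → W
L(11): 19·11+25=234≡0 → A
G(6): 19·6+25=139≡9 → J
B(1): 19·1+25=44≡18 → S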